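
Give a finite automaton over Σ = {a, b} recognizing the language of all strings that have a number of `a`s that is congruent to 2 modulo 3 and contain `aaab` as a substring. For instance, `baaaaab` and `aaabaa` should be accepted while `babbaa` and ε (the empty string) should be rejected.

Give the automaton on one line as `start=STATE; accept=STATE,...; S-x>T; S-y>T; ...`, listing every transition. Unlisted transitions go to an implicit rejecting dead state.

start=s0; accept=s14; s0-a>s1; s0-b>s0; s1-a>s2; s1-b>s3; s2-a>s4; s2-b>s5; s3-a>s6; s3-b>s3; s4-a>s7; s4-b>s8; s5-a>s9; s5-b>s5; s6-a>s10; s6-b>s5; s7-a>s11; s7-b>s12; s8-a>s12; s8-b>s8; s9-a>s13; s9-b>s0; s10-a>s7; s10-b>s0; s11-a>s4; s11-b>s14; s12-a>s14; s12-b>s12; s13-a>s11; s13-b>s3; s14-a>s8; s14-b>s14

Build one automaton per condition and run them in lockstep. One (3 states) tracks the count of `a`s modulo 3; the other (5 states) tracks whether and how much of `aaab` has been seen. Each combined state is a pair, one component from each; accept when both components accept.
15 states suffice.
          a    b  
>  s0     s1   s0 
   s1     s2   s3 
   s2     s4   s5 
   s3     s6   s3 
   s4     s7   s8 
   s5     s9   s5 
   s6    s10   s5 
   s7    s11  s12 
   s8    s12   s8 
   s9    s13   s0 
   s10    s7   s0 
   s11    s4  s14 
   s12   s14  s12 
   s13   s11   s3 
 * s14    s8  s14 
(> = start, * = accepting)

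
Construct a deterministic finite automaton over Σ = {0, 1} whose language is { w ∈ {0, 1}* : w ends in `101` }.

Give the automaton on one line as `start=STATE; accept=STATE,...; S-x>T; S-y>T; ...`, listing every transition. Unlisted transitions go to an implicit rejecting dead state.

start=S0; accept=S3; S0-0>S0; S0-1>S1; S1-0>S2; S1-1>S1; S2-0>S0; S2-1>S3; S3-0>S2; S3-1>S1

Let each state record the length of the longest suffix of the input read so far that is also a prefix of `101`. S1 means the last symbol is `1`; S2 means the last 2 symbols are `10`; S3 means the last 3 symbols are `101`. Accept only at S3, where the string currently ends in `101`.
        0   1  
>  S0   S0  S1 
   S1   S2  S1 
   S2   S0  S3 
 * S3   S2  S1 
(> = start, * = accepting)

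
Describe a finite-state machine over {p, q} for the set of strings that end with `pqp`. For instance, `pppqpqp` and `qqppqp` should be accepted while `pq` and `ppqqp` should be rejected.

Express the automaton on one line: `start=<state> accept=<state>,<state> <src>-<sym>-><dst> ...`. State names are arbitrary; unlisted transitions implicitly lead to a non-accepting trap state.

start=s0 accept=s3 s0-p->s1 s0-q->s0 s1-p->s1 s1-q->s2 s2-p->s3 s2-q->s0 s3-p->s1 s3-q->s2

Remember how much of `pqp` the current input suffix matches. State s0 means no match yet; s1 means the last symbol is `p`; s2 means the last 2 symbols are `pq`; s3 means the last 3 symbols are `pqp`. Only s3 accepts. On a mismatch, fall back to the longest proper suffix that is still a prefix of `pqp`.
        p   q  
>  s0   s1  s0 
   s1   s1  s2 
   s2   s3  s0 
 * s3   s1  s2 
(> = start, * = accepting)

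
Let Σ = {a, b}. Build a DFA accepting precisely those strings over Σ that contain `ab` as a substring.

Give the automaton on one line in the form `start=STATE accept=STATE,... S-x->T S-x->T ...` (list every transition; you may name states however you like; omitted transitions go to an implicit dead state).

start=s0 accept=s2 s0-a->s1 s0-b->s0 s1-a->s1 s1-b->s2 s2-a->s2 s2-b->s2

Track how much of `ab` has been matched so far: state s0 is no progress, s2 is the absorbing accept state reached once `ab` has occurred. Intermediate states record partial matches; on a mismatch, fall back to the longest reusable overlap.
With 3 states:
        a   b  
>  s0   s1  s0 
   s1   s1  s2 
 * s2   s2  s2 
(> = start, * = accepting)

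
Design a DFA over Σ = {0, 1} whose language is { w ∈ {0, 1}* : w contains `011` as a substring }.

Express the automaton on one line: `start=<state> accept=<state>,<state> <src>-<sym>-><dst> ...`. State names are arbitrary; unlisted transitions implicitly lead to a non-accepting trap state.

States S0..S2 record the length of the longest prefix of `011` that matches the current input suffix. Reaching S3 means `011` has been seen, and we stay there forever. Accept from S3.
4 states suffice.
        0   1  
>  S0   S1  S0 
   S1   S1  S2 
   S2   S1  S3 
 * S3   S3  S3 
(> = start, * = accepting)

start=S0 accept=S3 S0-0->S1 S0-1->S0 S1-0->S1 S1-1->S2 S2-0->S1 S2-1->S3 S3-0->S3 S3-1->S3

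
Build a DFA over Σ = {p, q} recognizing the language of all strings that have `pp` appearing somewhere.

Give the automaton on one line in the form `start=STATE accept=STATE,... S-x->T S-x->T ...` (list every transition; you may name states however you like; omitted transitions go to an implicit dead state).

start=S0 accept=S2 S0-p->S1 S0-q->S0 S1-p->S2 S1-q->S0 S2-p->S2 S2-q->S2

Track how much of `pp` has been matched so far: state S0 is no progress, S2 is the absorbing accept state reached once `pp` has occurred. Intermediate states record partial matches; on a mismatch, fall back to the longest reusable overlap.
3 states suffice.
        p   q  
>  S0   S1  S0 
   S1   S2  S0 
 * S2   S2  S2 
(> = start, * = accepting)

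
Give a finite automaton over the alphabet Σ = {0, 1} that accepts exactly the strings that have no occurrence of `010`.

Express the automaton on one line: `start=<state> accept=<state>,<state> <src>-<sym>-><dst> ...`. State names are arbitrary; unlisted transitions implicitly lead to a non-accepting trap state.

start=s0 accept=s0,s1,s2 s0-0->s1 s0-1->s0 s1-0->s1 s1-1->s2 s2-0->s3 s2-1->s0 s3-0->s3 s3-1->s3

This is the complement of 'contains `010`'. Use the same substring-matching states — s0 through s3 holding how much of `010` has just been matched — but flip the accepting set: everything except the trap s3 accepts.
4 states suffice.
        0   1  
>* s0   s1  s0 
 * s1   s1  s2 
 * s2   s3  s0 
   s3   s3  s3 
(> = start, * = accepting)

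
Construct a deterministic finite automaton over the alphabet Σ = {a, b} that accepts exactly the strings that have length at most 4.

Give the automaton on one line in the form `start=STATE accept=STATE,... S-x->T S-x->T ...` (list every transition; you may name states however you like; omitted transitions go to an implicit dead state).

start=S0 accept=S0,S1,S2,S3,S4 S0-a->S1 S0-b->S1 S1-a->S2 S1-b->S2 S2-a->S3 S2-b->S3 S3-a->S4 S3-b->S4 S4-a->S5 S4-b->S5 S5-a->S5 S5-b->S5

Count input length up to 5: every symbol moves from S0 toward S5, which means 'more than 4' and absorbs. Accept from {S0, S1, S2, S3, S4}.
6 states suffice.
        a   b  
>* S0   S1  S1 
 * S1   S2  S2 
 * S2   S3  S3 
 * S3   S4  S4 
 * S4   S5  S5 
   S5   S5  S5 
(> = start, * = accepting)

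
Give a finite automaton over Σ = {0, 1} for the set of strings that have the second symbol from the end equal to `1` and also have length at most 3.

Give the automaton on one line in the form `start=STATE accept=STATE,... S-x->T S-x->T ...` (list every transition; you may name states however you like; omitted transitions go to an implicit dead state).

Handle the two conditions separately and then intersect. The first has 7 states tracking the last 2 symbols read; the second has 5 states tracking the input length, saturating at 4. A product state is a pair (one from each), accepting exactly when both do. After merging equivalent states the machine shrinks.
7 states suffice.
        0   1  
>  q0   q1  q2 
   q1   q3  q4 
   q2   q5  q6 
   q3   q3  q3 
   q4   q5  q5 
 * q5   q3  q3 
 * q6   q5  q5 
(> = start, * = accepting)

start=q0 accept=q5,q6 q0-0->q1 q0-1->q2 q1-0->q3 q1-1->q4 q2-0->q5 q2-1->q6 q3-0->q3 q3-1->q3 q4-0->q5 q4-1->q5 q5-0->q3 q5-1->q3 q6-0->q5 q6-1->q5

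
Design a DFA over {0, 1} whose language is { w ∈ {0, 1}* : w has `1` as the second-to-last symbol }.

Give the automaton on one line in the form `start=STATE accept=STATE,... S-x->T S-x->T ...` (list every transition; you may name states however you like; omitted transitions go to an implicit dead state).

start=s0 accept=s5,s6 s0-0->s1 s0-1->s2 s1-0->s3 s1-1->s4 s2-0->s5 s2-1->s6 s3-0->s3 s3-1->s4 s4-0->s5 s4-1->s6 s5-0->s3 s5-1->s4 s6-0->s5 s6-1->s6

Because acceptance depends on a position counted from the end, the machine has to buffer the most recent 2 symbols. Make each state the string of the last up-to-2 symbols read; on input `x` shift the window left and append `x`. Accept when the buffered window has length 2 and begins with `1`.
        0   1  
>  s0   s1  s2 
   s1   s3  s4 
   s2   s5  s6 
   s3   s3  s4 
   s4   s5  s6 
 * s5   s3  s4 
 * s6   s5  s6 
(> = start, * = accepting)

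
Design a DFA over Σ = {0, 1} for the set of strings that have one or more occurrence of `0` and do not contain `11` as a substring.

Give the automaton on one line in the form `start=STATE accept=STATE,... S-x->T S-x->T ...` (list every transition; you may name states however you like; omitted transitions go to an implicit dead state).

start=q0 accept=q1,q3 q0-0->q1 q0-1->q2 q1-0->q1 q1-1->q3 q2-0->q1 q2-1->q4 q3-0->q1 q3-1->q4 q4-0->q4 q4-1->q4

Build one automaton per condition and run them in lockstep. One (3 states) tracks the count of `0`s, saturating at 2; the other (3 states) tracks partial matches of the forbidden pattern `11`. Each combined state is a pair, one component from each; accept when both components accept. Equivalent product states are then merged.
        0   1  
>  q0   q1  q2 
 * q1   q1  q3 
   q2   q1  q4 
 * q3   q1  q4 
   q4   q4  q4 
(> = start, * = accepting)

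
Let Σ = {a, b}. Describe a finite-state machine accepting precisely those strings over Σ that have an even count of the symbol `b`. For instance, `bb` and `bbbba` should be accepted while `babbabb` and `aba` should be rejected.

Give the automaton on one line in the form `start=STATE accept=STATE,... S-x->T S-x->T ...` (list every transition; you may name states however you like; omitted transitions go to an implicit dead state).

Keep the running count of `b`s modulo 2: each `b` advances along the cycle s0 → s1 → s0 while other symbols loop. Accept at s0.
With 2 states:
        a   b  
>* s0   s0  s1 
   s1   s1  s0 
(> = start, * = accepting)

start=s0 accept=s0 s0-a->s0 s0-b->s1 s1-a->s1 s1-b->s0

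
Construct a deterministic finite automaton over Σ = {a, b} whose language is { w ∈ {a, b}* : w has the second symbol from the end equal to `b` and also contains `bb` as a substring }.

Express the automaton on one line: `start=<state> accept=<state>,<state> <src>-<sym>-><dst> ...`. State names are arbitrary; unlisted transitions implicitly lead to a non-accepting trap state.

start=S0 accept=S6,S7 S0-a->S1 S0-b->S2 S1-a->S3 S1-b->S4 S2-a->S5 S2-b->S6 S3-a->S3 S3-b->S4 S4-a->S5 S4-b->S6 S5-a->S3 S5-b->S4 S6-a->S7 S6-b->S6 S7-a->S8 S7-b->S9 S8-a->S8 S8-b->S9 S9-a->S7 S9-b->S6

Build one automaton per condition and run them in lockstep. One (7 states) tracks the last 2 symbols read; the other (3 states) tracks whether and how much of `bb` has been seen. Each combined state is a pair, one component from each; accept when both components accept.
10 states suffice.
        a   b  
>  S0   S1  S2 
   S1   S3  S4 
   S2   S5  S6 
   S3   S3  S4 
   S4   S5  S6 
   S5   S3  S4 
 * S6   S7  S6 
 * S7   S8  S9 
   S8   S8  S9 
   S9   S7  S6 
(> = start, * = accepting)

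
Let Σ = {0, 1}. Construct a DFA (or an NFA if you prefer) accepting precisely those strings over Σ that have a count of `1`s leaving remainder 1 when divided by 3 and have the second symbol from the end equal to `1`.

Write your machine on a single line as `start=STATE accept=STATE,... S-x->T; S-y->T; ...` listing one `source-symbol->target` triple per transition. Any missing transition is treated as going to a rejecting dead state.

start=q0; accept=q2,q6; q0-0->q0; q0-1->q1; q1-0->q2; q1-1->q3; q2-0->q4; q2-1->q3; q3-0->q3; q3-1->q5; q4-0->q4; q4-1->q3; q5-0->q0; q5-1->q6; q6-0->q2; q6-1->q3

Handle the two conditions separately and then intersect. The first has 3 states tracking the count of `1`s modulo 3; the second has 7 states tracking the last 2 symbols read. A product state is a pair (one from each), accepting exactly when both do. Minimizing collapses redundant product states.
        0   1  
>  q0   q0  q1 
   q1   q2  q3 
 * q2   q4  q3 
   q3   q3  q5 
   q4   q4  q3 
   q5   q0  q6 
 * q6   q2  q3 
(> = start, * = accepting)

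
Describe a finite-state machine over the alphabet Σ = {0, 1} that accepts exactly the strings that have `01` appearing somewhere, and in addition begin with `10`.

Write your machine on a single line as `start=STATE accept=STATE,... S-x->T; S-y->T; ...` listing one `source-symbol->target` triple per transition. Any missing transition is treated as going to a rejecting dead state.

Build one automaton per condition and run them in lockstep. The first has 3 states tracking whether and how much of `01` has been seen; the second has 4 states tracking whether the input so far still matches the prefix `10`. A product state is a pair (one from each), accepting exactly when both do. Minimizing collapses redundant product states.
With 5 states:
        0   1  
>  q0   q1  q2 
   q1   q1  q1 
   q2   q3  q1 
   q3   q3  q4 
 * q4   q4  q4 
(> = start, * = accepting)

start=q0; accept=q4; q0-0->q1; q0-1->q2; q1-0->q1; q1-1->q1; q2-0->q3; q2-1->q1; q3-0->q3; q3-1->q4; q4-0->q4; q4-1->q4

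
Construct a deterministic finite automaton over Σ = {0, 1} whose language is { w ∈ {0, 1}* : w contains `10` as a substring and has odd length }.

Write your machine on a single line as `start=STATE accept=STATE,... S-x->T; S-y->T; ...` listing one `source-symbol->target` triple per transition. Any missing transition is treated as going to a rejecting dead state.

Build one automaton per condition and run them in lockstep. The first has 3 states tracking whether and how much of `10` has been seen; the second has 2 states tracking the input length modulo 2. A product state is a pair (one from each), accepting exactly when both do.
With 6 states:
        0   1  
>  s0   s1  s2 
   s1   s0  s3 
   s2   s4  s3 
   s3   s5  s2 
   s4   s5  s5 
 * s5   s4  s4 
(> = start, * = accepting)

start=s0; accept=s5; s0-0->s1; s0-1->s2; s1-0->s0; s1-1->s3; s2-0->s4; s2-1->s3; s3-0->s5; s3-1->s2; s4-0->s5; s4-1->s5; s5-0->s4; s5-1->s4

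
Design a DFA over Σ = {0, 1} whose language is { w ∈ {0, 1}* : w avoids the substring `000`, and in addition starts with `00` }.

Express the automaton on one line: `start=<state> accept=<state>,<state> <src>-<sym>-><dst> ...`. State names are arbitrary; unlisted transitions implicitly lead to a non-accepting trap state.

Run two small machines in parallel and take their product. The first has 4 states tracking partial matches of the forbidden pattern `000`; the second has 4 states tracking whether the input so far still matches the prefix `00`. A product state is a pair (one from each), accepting exactly when both do.
A 10-state machine:
        0   1  
>  s0   s1  s2 
   s1   s3  s2 
   s2   s4  s2 
 * s3   s5  s6 
   s4   s7  s2 
   s5   s5  s5 
 * s6   s8  s6 
   s7   s9  s2 
 * s8   s3  s6 
   s9   s9  s9 
(> = start, * = accepting)

start=s0 accept=s3,s6,s8 s0-0->s1 s0-1->s2 s1-0->s3 s1-1->s2 s2-0->s4 s2-1->s2 s3-0->s5 s3-1->s6 s4-0->s7 s4-1->s2 s5-0->s5 s5-1->s5 s6-0->s8 s6-1->s6 s7-0->s9 s7-1->s2 s8-0->s3 s8-1->s6 s9-0->s9 s9-1->s9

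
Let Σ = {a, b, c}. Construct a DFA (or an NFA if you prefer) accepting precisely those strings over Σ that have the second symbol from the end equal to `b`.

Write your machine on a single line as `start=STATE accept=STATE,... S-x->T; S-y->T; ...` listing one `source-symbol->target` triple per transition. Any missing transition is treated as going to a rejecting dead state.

start=q0; accept=q7,q8,q9; q0-a->q1; q0-b->q2; q0-c->q3; q1-a->q4; q1-b->q5; q1-c->q6; q2-a->q7; q2-b->q8; q2-c->q9; q3-a->q10; q3-b->q11; q3-c->q12; q4-a->q4; q4-b->q5; q4-c->q6; q5-a->q7; q5-b->q8; q5-c->q9; q6-a->q10; q6-b->q11; q6-c->q12; q7-a->q4; q7-b->q5; q7-c->q6; q8-a->q7; q8-b->q8; q8-c->q9; q9-a->q10; q9-b->q11; q9-c->q12; q10-a->q4; q10-b->q5; q10-c->q6; q11-a->q7; q11-b->q8; q11-c->q9; q12-a->q10; q12-b->q11; q12-c->q12

A DFA must remember the last 2 symbols (since which symbol is second-to-last isn't known until the input ends). Use one state per possible window of the last ≤2 symbols; accept from those whose window starts with `b`.
A 13-state machine:
          a    b    c  
>  q0     q1   q2   q3 
   q1     q4   q5   q6 
   q2     q7   q8   q9 
   q3    q10  q11  q12 
   q4     q4   q5   q6 
   q5     q7   q8   q9 
   q6    q10  q11  q12 
 * q7     q4   q5   q6 
 * q8     q7   q8   q9 
 * q9    q10  q11  q12 
   q10    q4   q5   q6 
   q11    q7   q8   q9 
   q12   q10  q11  q12 
(> = start, * = accepting)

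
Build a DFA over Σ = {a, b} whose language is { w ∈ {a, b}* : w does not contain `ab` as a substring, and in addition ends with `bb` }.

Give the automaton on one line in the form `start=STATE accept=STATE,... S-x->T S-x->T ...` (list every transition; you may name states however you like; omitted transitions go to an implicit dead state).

start=S0 accept=S4 S0-a->S1 S0-b->S2 S1-a->S1 S1-b->S3 S2-a->S1 S2-b->S4 S3-a->S5 S3-b->S6 S4-a->S1 S4-b->S4 S5-a->S5 S5-b->S3 S6-a->S5 S6-b->S6

Handle the two conditions separately and then intersect. The first has 3 states tracking partial matches of the forbidden pattern `ab`; the second has 3 states tracking how much of the suffix `bb` has currently been matched. A product state is a pair (one from each), accepting exactly when both do.
7 states suffice.
        a   b  
>  S0   S1  S2 
   S1   S1  S3 
   S2   S1  S4 
   S3   S5  S6 
 * S4   S1  S4 
   S5   S5  S3 
   S6   S5  S6 
(> = start, * = accepting)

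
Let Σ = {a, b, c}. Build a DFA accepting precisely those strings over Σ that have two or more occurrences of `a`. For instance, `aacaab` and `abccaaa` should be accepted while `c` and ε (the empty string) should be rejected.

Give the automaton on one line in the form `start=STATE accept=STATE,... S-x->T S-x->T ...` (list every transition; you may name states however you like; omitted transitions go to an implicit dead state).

start=q0 accept=q2,q3 q0-a->q1 q0-b->q0 q0-c->q0 q1-a->q2 q1-b->q1 q1-c->q1 q2-a->q3 q2-b->q2 q2-c->q2 q3-a->q3 q3-b->q3 q3-c->q3

Count `a`s, saturating at 3: states q0 through q2 mean 0 through 2 `a`s seen; q3 means more than 2. Each `a` increments (capped at q3); other symbols loop. Accept from {q2, q3}.
        a   b   c  
>  q0   q1  q0  q0 
   q1   q2  q1  q1 
 * q2   q3  q2  q2 
 * q3   q3  q3  q3 
(> = start, * = accepting)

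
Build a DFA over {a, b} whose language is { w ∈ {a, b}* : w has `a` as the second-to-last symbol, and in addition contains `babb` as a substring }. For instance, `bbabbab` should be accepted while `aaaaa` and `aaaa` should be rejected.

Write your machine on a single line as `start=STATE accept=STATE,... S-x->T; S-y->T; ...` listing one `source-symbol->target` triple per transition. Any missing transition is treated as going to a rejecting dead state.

Build one automaton per condition and run them in lockstep. The first has 7 states tracking the last 2 symbols read; the second has 5 states tracking whether and how much of `babb` has been seen. A product state is a pair (one from each), accepting exactly when both do. Equivalent product states are then merged.
An 8-state machine:
        a   b  
>  S0   S0  S1 
   S1   S2  S1 
   S2   S0  S3 
   S3   S2  S4 
   S4   S5  S4 
   S5   S6  S7 
 * S6   S6  S7 
 * S7   S5  S4 
(> = start, * = accepting)

start=S0; accept=S6,S7; S0-a->S0; S0-b->S1; S1-a->S2; S1-b->S1; S2-a->S0; S2-b->S3; S3-a->S2; S3-b->S4; S4-a->S5; S4-b->S4; S5-a->S6; S5-b->S7; S6-a->S6; S6-b->S7; S7-a->S5; S7-b->S4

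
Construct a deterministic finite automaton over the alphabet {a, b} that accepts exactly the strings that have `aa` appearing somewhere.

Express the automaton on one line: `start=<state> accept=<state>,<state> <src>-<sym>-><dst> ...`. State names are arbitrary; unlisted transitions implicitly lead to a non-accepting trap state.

start=S0 accept=S2 S0-a->S1 S0-b->S0 S1-a->S2 S1-b->S0 S2-a->S2 S2-b->S2

States S0..S1 record the length of the longest prefix of `aa` that matches the current input suffix. Reaching S2 means `aa` has been seen, and we stay there forever. Accept from S2.
3 states suffice.
        a   b  
>  S0   S1  S0 
   S1   S2  S0 
 * S2   S2  S2 
(> = start, * = accepting)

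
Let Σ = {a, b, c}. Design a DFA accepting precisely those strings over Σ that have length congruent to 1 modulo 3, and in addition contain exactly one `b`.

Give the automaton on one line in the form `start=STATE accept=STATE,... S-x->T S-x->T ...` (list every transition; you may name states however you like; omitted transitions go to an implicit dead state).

Run two small machines in parallel and take their product. The first has 3 states tracking the input length modulo 3; the second has 3 states tracking the count of `b`s, saturating at 2. A product state is a pair (one from each), accepting exactly when both do. Minimizing collapses redundant product states.
        a   b   c  
>  S0   S1  S2  S1 
   S1   S3  S4  S3 
 * S2   S4  S5  S4 
   S3   S0  S6  S0 
   S4   S6  S5  S6 
   S5   S5  S5  S5 
   S6   S2  S5  S2 
(> = start, * = accepting)

start=S0 accept=S2 S0-a->S1 S0-b->S2 S0-c->S1 S1-a->S3 S1-b->S4 S1-c->S3 S2-a->S4 S2-b->S5 S2-c->S4 S3-a->S0 S3-b->S6 S3-c->S0 S4-a->S6 S4-b->S5 S4-c->S6 S5-a->S5 S5-b->S5 S5-c->S5 S6-a->S2 S6-b->S5 S6-c->S2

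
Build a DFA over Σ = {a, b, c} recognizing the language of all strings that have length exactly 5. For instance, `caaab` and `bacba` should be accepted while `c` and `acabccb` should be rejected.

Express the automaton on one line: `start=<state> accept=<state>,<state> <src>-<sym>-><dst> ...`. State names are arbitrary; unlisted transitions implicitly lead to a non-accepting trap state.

start=q0 accept=q5 q0-a->q1 q0-b->q1 q0-c->q1 q1-a->q2 q1-b->q2 q1-c->q2 q2-a->q3 q2-b->q3 q2-c->q3 q3-a->q4 q3-b->q4 q3-c->q4 q4-a->q5 q4-b->q5 q4-c->q5 q5-a->q6 q5-b->q6 q5-c->q6 q6-a->q6 q6-b->q6 q6-c->q6

We only need to distinguish lengths 0, 1, …, 5, and '>5'. Chain q0 → q1 → q2 → q3 → q4 → q5 → q6 on every symbol, with q6 looping. Accepting states: {q5}.
7 states suffice.
        a   b   c  
>  q0   q1  q1  q1 
   q1   q2  q2  q2 
   q2   q3  q3  q3 
   q3   q4  q4  q4 
   q4   q5  q5  q5 
 * q5   q6  q6  q6 
   q6   q6  q6  q6 
(> = start, * = accepting)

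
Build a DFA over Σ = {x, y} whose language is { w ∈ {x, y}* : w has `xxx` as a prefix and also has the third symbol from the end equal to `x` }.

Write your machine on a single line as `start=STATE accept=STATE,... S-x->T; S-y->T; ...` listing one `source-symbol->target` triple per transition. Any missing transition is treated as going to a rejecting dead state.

start=S0; accept=S7,S15,S17,S18; S0-x->S1; S0-y->S2; S1-x->S3; S1-y->S4; S2-x->S5; S2-y->S6; S3-x->S7; S3-y->S8; S4-x->S9; S4-y->S10; S5-x->S11; S5-y->S12; S6-x->S13; S6-y->S14; S7-x->S7; S7-y->S15; S8-x->S9; S8-y->S10; S9-x->S11; S9-y->S12; S10-x->S13; S10-y->S14; S11-x->S16; S11-y->S8; S12-x->S9; S12-y->S10; S13-x->S11; S13-y->S12; S14-x->S13; S14-y->S14; S15-x->S17; S15-y->S18; S16-x->S16; S16-y->S8; S17-x->S19; S17-y->S20; S18-x->S21; S18-y->S22; S19-x->S7; S19-y->S15; S20-x->S17; S20-y->S18; S21-x->S19; S21-y->S20; S22-x->S21; S22-y->S22

Handle the two conditions separately and then intersect. One (5 states) tracks whether the input so far still matches the prefix `xxx`; the other (15 states) tracks the last 3 symbols read. Each combined state is a pair, one component from each; accept when both components accept.
A 23-state machine:
          x    y  
>  S0     S1   S2 
   S1     S3   S4 
   S2     S5   S6 
   S3     S7   S8 
   S4     S9  S10 
   S5    S11  S12 
   S6    S13  S14 
 * S7     S7  S15 
   S8     S9  S10 
   S9    S11  S12 
   S10   S13  S14 
   S11   S16   S8 
   S12    S9  S10 
   S13   S11  S12 
   S14   S13  S14 
 * S15   S17  S18 
   S16   S16   S8 
 * S17   S19  S20 
 * S18   S21  S22 
   S19    S7  S15 
   S20   S17  S18 
   S21   S19  S20 
   S22   S21  S22 
(> = start, * = accepting)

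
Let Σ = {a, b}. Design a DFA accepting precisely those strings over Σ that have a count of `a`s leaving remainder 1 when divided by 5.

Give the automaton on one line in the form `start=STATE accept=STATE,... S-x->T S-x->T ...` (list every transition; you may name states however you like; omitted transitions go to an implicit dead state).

Keep the running count of `a`s modulo 5: each `a` advances along the cycle q0 → q1 → q2 → q3 → q4 → q0 while other symbols loop. Accept at q1.
With 5 states:
        a   b  
>  q0   q1  q0 
 * q1   q2  q1 
   q2   q3  q2 
   q3   q4  q3 
   q4   q0  q4 
(> = start, * = accepting)

start=q0 accept=q1 q0-a->q1 q0-b->q0 q1-a->q2 q1-b->q1 q2-a->q3 q2-b->q2 q3-a->q4 q3-b->q3 q4-a->q0 q4-b->q4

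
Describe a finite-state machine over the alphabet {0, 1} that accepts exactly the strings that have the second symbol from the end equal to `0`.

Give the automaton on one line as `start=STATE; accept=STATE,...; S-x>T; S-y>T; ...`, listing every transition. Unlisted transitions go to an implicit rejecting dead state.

start=A; accept=D,E; A-0>B; A-1>C; B-0>D; B-1>E; C-0>F; C-1>G; D-0>D; D-1>E; E-0>F; E-1>G; F-0>D; F-1>E; G-0>F; G-1>G

A DFA must remember the last 2 symbols (since which symbol is second-to-last isn't known until the input ends). Use one state per possible window of the last ≤2 symbols; accept from those whose window starts with `0`.
7 states suffice.
       0  1 
>  A   B  C 
   B   D  E 
   C   F  G 
 * D   D  E 
 * E   F  G 
   F   D  E 
   G   F  G 
(> = start, * = accepting)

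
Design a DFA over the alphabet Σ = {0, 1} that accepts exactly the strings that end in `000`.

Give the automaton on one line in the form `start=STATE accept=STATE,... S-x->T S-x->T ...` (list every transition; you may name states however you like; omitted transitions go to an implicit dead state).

start=q0 accept=q3 q0-0->q1 q0-1->q0 q1-0->q2 q1-1->q0 q2-0->q3 q2-1->q0 q3-0->q3 q3-1->q0

Remember how much of `000` the current input suffix matches. State q0 means no match yet; q1 means the last symbol is `0`; q2 means the last 2 symbols are `00`; q3 means the last 3 symbols are `000`. Only q3 accepts. On a mismatch, fall back to the longest proper suffix that is still a prefix of `000`.
With 4 states:
        0   1  
>  q0   q1  q0 
   q1   q2  q0 
   q2   q3  q0 
 * q3   q3  q0 
(> = start, * = accepting)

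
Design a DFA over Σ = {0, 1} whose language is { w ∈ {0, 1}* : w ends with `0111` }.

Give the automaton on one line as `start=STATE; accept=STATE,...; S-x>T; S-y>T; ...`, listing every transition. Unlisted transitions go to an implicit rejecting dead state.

Let each state record the length of the longest suffix of the input read so far that is also a prefix of `0111`. S1 means the last symbol is `0`; S2 means the last 2 symbols are `01`; S3 means the last 3 symbols are `011`; S4 means the last 4 symbols are `0111`. Accept only at S4, where the string currently ends in `0111`.
A 5-state machine:
        0   1  
>  S0   S1  S0 
   S1   S1  S2 
   S2   S1  S3 
   S3   S1  S4 
 * S4   S1  S0 
(> = start, * = accepting)

start=S0; accept=S4; S0-0>S1; S0-1>S0; S1-0>S1; S1-1>S2; S2-0>S1; S2-1>S3; S3-0>S1; S3-1>S4; S4-0>S1; S4-1>S0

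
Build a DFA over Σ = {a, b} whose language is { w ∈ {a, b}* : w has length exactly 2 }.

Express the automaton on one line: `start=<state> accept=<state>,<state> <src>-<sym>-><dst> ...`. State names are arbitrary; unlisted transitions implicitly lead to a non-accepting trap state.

We only need to distinguish lengths 0, 1, …, 2, and '>2'. Chain q0 → q1 → q2 → q3 on every symbol, with q3 looping. Accepting states: {q2}.
With 4 states:
        a   b  
>  q0   q1  q1 
   q1   q2  q2 
 * q2   q3  q3 
   q3   q3  q3 
(> = start, * = accepting)

start=q0 accept=q2 q0-a->q1 q0-b->q1 q1-a->q2 q1-b->q2 q2-a->q3 q2-b->q3 q3-a->q3 q3-b->q3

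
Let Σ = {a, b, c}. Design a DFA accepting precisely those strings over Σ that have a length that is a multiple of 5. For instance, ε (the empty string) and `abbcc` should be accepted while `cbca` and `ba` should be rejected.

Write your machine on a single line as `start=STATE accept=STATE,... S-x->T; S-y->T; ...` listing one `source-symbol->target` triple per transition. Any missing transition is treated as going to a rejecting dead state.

start=q0; accept=q0; q0-a->q1; q0-b->q1; q0-c->q1; q1-a->q2; q1-b->q2; q1-c->q2; q2-a->q3; q2-b->q3; q2-c->q3; q3-a->q4; q3-b->q4; q3-c->q4; q4-a->q0; q4-b->q0; q4-c->q0

Count input length modulo 5: every symbol advances one step around the cycle q0 → q1 → q2 → q3 → q4 → q0. Accept at q0.
A 5-state machine:
        a   b   c  
>* q0   q1  q1  q1 
   q1   q2  q2  q2 
   q2   q3  q3  q3 
   q3   q4  q4  q4 
   q4   q0  q0  q0 
(> = start, * = accepting)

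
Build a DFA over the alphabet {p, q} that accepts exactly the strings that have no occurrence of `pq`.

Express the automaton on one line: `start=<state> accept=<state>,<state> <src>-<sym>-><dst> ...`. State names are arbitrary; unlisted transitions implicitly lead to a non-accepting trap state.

Track partial matches of the forbidden pattern `pq`. State s2 is a dead state reached once `pq` has occurred; every other state accepts. s0 means no part of `pq` is currently matched.
        p   q  
>* s0   s1  s0 
 * s1   s1  s2 
   s2   s2  s2 
(> = start, * = accepting)

start=s0 accept=s0,s1 s0-p->s1 s0-q->s0 s1-p->s1 s1-q->s2 s2-p->s2 s2-q->s2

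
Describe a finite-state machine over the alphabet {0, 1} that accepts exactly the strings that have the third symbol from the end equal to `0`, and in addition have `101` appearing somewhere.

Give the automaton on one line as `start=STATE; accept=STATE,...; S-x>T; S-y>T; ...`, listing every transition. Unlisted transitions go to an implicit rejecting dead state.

Run two small machines in parallel and take their product. The first has 15 states tracking the last 3 symbols read; the second has 4 states tracking whether and how much of `101` has been seen. A product state is a pair (one from each), accepting exactly when both do.
With 22 states:
       0  1 
>  A   B  C 
   B   D  E 
   C   F  G 
   D   H  I 
   E   J  K 
   F   L  M 
   G   N  O 
   H   H  I 
   I   J  K 
   J   L  M 
   K   N  O 
   L   H  I 
   M   P  Q 
   N   L  M 
   O   N  O 
 * P   R  M 
 * Q   S  T 
   R   U  V 
   S   R  M 
   T   S  T 
 * U   U  V 
 * V   P  Q 
(> = start, * = accepting)

start=A; accept=P,Q,U,V; A-0>B; A-1>C; B-0>D; B-1>E; C-0>F; C-1>G; D-0>H; D-1>I; E-0>J; E-1>K; F-0>L; F-1>M; G-0>N; G-1>O; H-0>H; H-1>I; I-0>J; I-1>K; J-0>L; J-1>M; K-0>N; K-1>O; L-0>H; L-1>I; M-0>P; M-1>Q; N-0>L; N-1>M; O-0>N; O-1>O; P-0>R; P-1>M; Q-0>S; Q-1>T; R-0>U; R-1>V; S-0>R; S-1>M; T-0>S; T-1>T; U-0>U; U-1>V; V-0>P; V-1>Q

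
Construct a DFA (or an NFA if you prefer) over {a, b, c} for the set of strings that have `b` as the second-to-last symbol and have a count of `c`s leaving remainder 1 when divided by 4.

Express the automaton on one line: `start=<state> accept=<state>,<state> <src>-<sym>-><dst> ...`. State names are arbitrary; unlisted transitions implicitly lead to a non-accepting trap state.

start=q0 accept=q3,q6 q0-a->q0 q0-b->q1 q0-c->q2 q1-a->q0 q1-b->q1 q1-c->q3 q2-a->q2 q2-b->q4 q2-c->q5 q3-a->q2 q3-b->q4 q3-c->q5 q4-a->q3 q4-b->q6 q4-c->q5 q5-a->q5 q5-b->q5 q5-c->q7 q6-a->q3 q6-b->q6 q6-c->q5 q7-a->q7 q7-b->q7 q7-c->q0

Run two small machines in parallel and take their product. The first has 13 states tracking the last 2 symbols read; the second has 4 states tracking the count of `c`s modulo 4. A product state is a pair (one from each), accepting exactly when both do. After merging equivalent states the machine shrinks.
With 8 states:
        a   b   c  
>  q0   q0  q1  q2 
   q1   q0  q1  q3 
   q2   q2  q4  q5 
 * q3   q2  q4  q5 
   q4   q3  q6  q5 
   q5   q5  q5  q7 
 * q6   q3  q6  q5 
   q7   q7  q7  q0 
(> = start, * = accepting)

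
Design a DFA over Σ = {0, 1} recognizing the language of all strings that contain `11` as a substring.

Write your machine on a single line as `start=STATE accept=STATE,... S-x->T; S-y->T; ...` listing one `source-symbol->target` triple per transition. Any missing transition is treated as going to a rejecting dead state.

Track how much of `11` has been matched so far: state S0 is no progress, S2 is the absorbing accept state reached once `11` has occurred. Intermediate states record partial matches; on a mismatch, fall back to the longest reusable overlap.
A 3-state machine:
        0   1  
>  S0   S0  S1 
   S1   S0  S2 
 * S2   S2  S2 
(> = start, * = accepting)

start=S0; accept=S2; S0-0->S0; S0-1->S1; S1-0->S0; S1-1->S2; S2-0->S2; S2-1->S2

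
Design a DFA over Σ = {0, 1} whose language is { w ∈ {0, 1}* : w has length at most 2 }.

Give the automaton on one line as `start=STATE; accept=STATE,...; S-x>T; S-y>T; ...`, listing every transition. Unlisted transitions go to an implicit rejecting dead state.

Count input length up to 3: every symbol moves from S0 toward S3, which means 'more than 2' and absorbs. Accept from {S0, S1, S2}.
        0   1  
>* S0   S1  S1 
 * S1   S2  S2 
 * S2   S3  S3 
   S3   S3  S3 
(> = start, * = accepting)

start=S0; accept=S0,S1,S2; S0-0>S1; S0-1>S1; S1-0>S2; S1-1>S2; S2-0>S3; S2-1>S3; S3-0>S3; S3-1>S3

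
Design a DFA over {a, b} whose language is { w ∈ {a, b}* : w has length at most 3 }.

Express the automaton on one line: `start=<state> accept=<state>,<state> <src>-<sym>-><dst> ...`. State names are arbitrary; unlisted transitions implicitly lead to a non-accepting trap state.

We only need to distinguish lengths 0, 1, …, 3, and '>3'. Chain q0 → q1 → q2 → q3 → q4 on every symbol, with q4 looping. Accepting states: {q0, q1, q2, q3}.
        a   b  
>* q0   q1  q1 
 * q1   q2  q2 
 * q2   q3  q3 
 * q3   q4  q4 
   q4   q4  q4 
(> = start, * = accepting)

start=q0 accept=q0,q1,q2,q3 q0-a->q1 q0-b->q1 q1-a->q2 q1-b->q2 q2-a->q3 q2-b->q3 q3-a->q4 q3-b->q4 q4-a->q4 q4-b->q4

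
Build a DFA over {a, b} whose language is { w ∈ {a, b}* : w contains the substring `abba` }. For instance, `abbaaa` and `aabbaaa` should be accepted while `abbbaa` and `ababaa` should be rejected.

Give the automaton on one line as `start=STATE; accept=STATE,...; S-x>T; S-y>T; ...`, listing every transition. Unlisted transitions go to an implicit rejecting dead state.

start=q0; accept=q4; q0-a>q1; q0-b>q0; q1-a>q1; q1-b>q2; q2-a>q1; q2-b>q3; q3-a>q4; q3-b>q0; q4-a>q4; q4-b>q4

States q0..q3 record the length of the longest prefix of `abba` that matches the current input suffix. Reaching q4 means `abba` has been seen, and we stay there forever. Accept from q4.
With 5 states:
        a   b  
>  q0   q1  q0 
   q1   q1  q2 
   q2   q1  q3 
   q3   q4  q0 
 * q4   q4  q4 
(> = start, * = accepting)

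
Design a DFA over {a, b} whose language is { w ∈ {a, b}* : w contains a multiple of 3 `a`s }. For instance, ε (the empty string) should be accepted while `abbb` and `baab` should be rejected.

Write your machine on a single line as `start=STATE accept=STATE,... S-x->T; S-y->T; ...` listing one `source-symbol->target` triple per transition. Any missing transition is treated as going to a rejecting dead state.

start=q0; accept=q0; q0-a->q1; q0-b->q0; q1-a->q2; q1-b->q1; q2-a->q0; q2-b->q2

Keep the running count of `a`s modulo 3: each `a` advances along the cycle q0 → q1 → q2 → q0 while other symbols loop. Accept at q0.
With 3 states:
        a   b  
>* q0   q1  q0 
   q1   q2  q1 
   q2   q0  q2 
(> = start, * = accepting)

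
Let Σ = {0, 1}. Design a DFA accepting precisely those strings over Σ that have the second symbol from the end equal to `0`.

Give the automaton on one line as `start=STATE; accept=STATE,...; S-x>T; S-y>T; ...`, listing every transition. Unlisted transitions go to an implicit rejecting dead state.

Because acceptance depends on a position counted from the end, the machine has to buffer the most recent 2 symbols. Make each state the string of the last up-to-2 symbols read; on input `x` shift the window left and append `x`. Accept when the buffered window has length 2 and begins with `0`.
       0  1 
>  A   B  C 
   B   D  E 
   C   F  G 
 * D   D  E 
 * E   F  G 
   F   D  E 
   G   F  G 
(> = start, * = accepting)

start=A; accept=D,E; A-0>B; A-1>C; B-0>D; B-1>E; C-0>F; C-1>G; D-0>D; D-1>E; E-0>F; E-1>G; F-0>D; F-1>E; G-0>F; G-1>G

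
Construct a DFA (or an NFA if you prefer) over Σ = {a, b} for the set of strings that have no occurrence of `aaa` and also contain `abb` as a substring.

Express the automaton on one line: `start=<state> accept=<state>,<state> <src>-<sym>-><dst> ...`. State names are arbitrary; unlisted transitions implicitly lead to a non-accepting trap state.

Handle the two conditions separately and then intersect. The first has 4 states tracking partial matches of the forbidden pattern `aaa`; the second has 4 states tracking whether and how much of `abb` has been seen. A product state is a pair (one from each), accepting exactly when both do.
A 10-state machine:
        a   b  
>  q0   q1  q0 
   q1   q2  q3 
   q2   q4  q3 
   q3   q1  q5 
   q4   q4  q6 
 * q5   q7  q5 
   q6   q4  q8 
 * q7   q9  q5 
   q8   q8  q8 
 * q9   q8  q5 
(> = start, * = accepting)

start=q0 accept=q5,q7,q9 q0-a->q1 q0-b->q0 q1-a->q2 q1-b->q3 q2-a->q4 q2-b->q3 q3-a->q1 q3-b->q5 q4-a->q4 q4-b->q6 q5-a->q7 q5-b->q5 q6-a->q4 q6-b->q8 q7-a->q9 q7-b->q5 q8-a->q8 q8-b->q8 q9-a->q8 q9-b->q5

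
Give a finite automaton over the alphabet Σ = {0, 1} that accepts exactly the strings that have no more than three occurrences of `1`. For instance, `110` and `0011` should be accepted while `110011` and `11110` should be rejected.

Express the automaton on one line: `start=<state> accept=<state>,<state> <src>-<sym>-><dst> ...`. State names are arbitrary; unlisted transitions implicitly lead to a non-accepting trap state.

start=s0 accept=s0,s1,s2,s3 s0-0->s0 s0-1->s1 s1-0->s1 s1-1->s2 s2-0->s2 s2-1->s3 s3-0->s3 s3-1->s4 s4-0->s4 s4-1->s4

Count `1`s, saturating at 4: states s0 through s3 mean 0 through 3 `1`s seen; s4 means more than 3. Each `1` increments (capped at s4); other symbols loop. Accept from {s0, s1, s2, s3}.
        0   1  
>* s0   s0  s1 
 * s1   s1  s2 
 * s2   s2  s3 
 * s3   s3  s4 
   s4   s4  s4 
(> = start, * = accepting)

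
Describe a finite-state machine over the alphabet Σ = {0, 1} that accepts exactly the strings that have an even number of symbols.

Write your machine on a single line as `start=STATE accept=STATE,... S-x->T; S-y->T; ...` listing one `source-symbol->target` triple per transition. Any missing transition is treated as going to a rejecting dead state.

Count input length modulo 2: every symbol advances one step around the cycle q0 → q1 → q0. Accept at q0.
A 2-state machine:
        0   1  
>* q0   q1  q1 
   q1   q0  q0 
(> = start, * = accepting)

start=q0; accept=q0; q0-0->q1; q0-1->q1; q1-0->q0; q1-1->q0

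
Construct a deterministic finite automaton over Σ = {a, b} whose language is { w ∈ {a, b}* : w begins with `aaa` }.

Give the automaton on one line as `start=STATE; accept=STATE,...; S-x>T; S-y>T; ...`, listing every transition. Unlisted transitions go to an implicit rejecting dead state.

Check the first 3 symbols one by one: S0 through S2 record how many have matched `aaa` so far; any wrong symbol goes to the dead state S4. After all 3 match we enter the accepting sink S3.
A 5-state machine:
        a   b  
>  S0   S1  S4 
   S1   S2  S4 
   S2   S3  S4 
 * S3   S3  S3 
   S4   S4  S4 
(> = start, * = accepting)

start=S0; accept=S3; S0-a>S1; S0-b>S4; S1-a>S2; S1-b>S4; S2-a>S3; S2-b>S4; S3-a>S3; S3-b>S3; S4-a>S4; S4-b>S4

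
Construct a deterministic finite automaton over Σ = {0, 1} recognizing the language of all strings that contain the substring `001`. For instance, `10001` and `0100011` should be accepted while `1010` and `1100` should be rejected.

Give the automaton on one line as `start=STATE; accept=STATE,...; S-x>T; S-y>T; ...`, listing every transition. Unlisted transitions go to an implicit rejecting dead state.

start=A; accept=D; A-0>B; A-1>A; B-0>C; B-1>A; C-0>C; C-1>D; D-0>D; D-1>D

States A..C record the length of the longest prefix of `001` that matches the current input suffix. Reaching D means `001` has been seen, and we stay there forever. Accept from D.
4 states suffice.
       0  1 
>  A   B  A 
   B   C  A 
   C   C  D 
 * D   D  D 
(> = start, * = accepting)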